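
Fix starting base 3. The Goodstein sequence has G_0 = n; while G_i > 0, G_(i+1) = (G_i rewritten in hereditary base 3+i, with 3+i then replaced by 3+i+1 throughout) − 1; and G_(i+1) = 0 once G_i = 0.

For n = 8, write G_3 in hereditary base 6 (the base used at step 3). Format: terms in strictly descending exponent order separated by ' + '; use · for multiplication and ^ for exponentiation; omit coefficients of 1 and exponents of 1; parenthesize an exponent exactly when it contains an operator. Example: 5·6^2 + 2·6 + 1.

6 + 5

G_0=8  [base 3] 2·3 + 2  →[3↦4]→  2·4 + 2 = 10  −1 ⇒ G_1=9
G_1=9  [base 4] 2·4 + 1  →[4↦5]→  2·5 + 1 = 11  −1 ⇒ G_2=10
G_2=10  [base 5] 2·5  →[5↦6]→  2·6 = 12  −1 ⇒ G_3=11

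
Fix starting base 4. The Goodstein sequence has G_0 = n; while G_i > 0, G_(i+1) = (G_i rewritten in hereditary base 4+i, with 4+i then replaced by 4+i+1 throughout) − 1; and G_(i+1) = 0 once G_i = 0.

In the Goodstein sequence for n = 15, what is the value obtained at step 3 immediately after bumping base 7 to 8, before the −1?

G_0=15  [base 4] 3·4 + 3  →[4↦5]→  3·5 + 3 = 18  −1 ⇒ G_1=17
G_1=17  [base 5] 3·5 + 2  →[5↦6]→  3·6 + 2 = 20  −1 ⇒ G_2=19
G_2=19  [base 6] 3·6 + 1  →[6↦7]→  3·7 + 1 = 22  −1 ⇒ G_3=21
G_3=21  [base 7] 3·7  →[7↦8]→  3·8 = 24  −1 ⇒ G_4=23

24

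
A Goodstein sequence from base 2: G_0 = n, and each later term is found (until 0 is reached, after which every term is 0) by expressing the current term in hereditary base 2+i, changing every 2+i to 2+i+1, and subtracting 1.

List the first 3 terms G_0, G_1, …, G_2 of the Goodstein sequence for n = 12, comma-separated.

base 2: 12 = 2^(2 + 1) + 2^2; at 3: 3^(3 + 1) + 3^3 = 108; next = 107
base 3: 107 = 3^(3 + 1) + 2·3^2 + 2·3 + 2; at 4: 4^(4 + 1) + 2·4^2 + 2·4 + 2 = 1066; next = 1065

12, 107, 1065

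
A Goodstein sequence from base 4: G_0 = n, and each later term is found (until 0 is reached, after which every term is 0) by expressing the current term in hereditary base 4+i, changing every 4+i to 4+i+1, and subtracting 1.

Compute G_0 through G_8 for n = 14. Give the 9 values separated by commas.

14 —HB4→ 3·4 + 2 —bump→ 3·5 + 2 = 17 —(−1)→ 16
16 —HB5→ 3·5 + 1 —bump→ 3·6 + 1 = 19 —(−1)→ 18
18 —HB6→ 3·6 —bump→ 3·7 = 21 —(−1)→ 20
20 —HB7→ 2·7 + 6 —bump→ 2·8 + 6 = 22 —(−1)→ 21
21 —HB8→ 2·8 + 5 —bump→ 2·9 + 5 = 23 —(−1)→ 22
22 —HB9→ 2·9 + 4 —bump→ 2·10 + 4 = 24 —(−1)→ 23
23 —HB10→ 2·10 + 3 —bump→ 2·11 + 3 = 25 —(−1)→ 24
24 —HB11→ 2·11 + 2 —bump→ 2·12 + 2 = 26 —(−1)→ 25

14, 16, 18, 20, 21, 22, 23, 24, 25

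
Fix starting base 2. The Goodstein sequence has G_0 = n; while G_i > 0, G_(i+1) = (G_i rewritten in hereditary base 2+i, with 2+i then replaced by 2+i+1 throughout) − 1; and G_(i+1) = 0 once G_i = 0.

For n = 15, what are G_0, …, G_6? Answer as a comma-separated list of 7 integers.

base 2: 15 = 2^(2 + 1) + 2^2 + 2 + 1; at 3: 3^(3 + 1) + 3^3 + 3 + 1 = 112; next = 111
base 3: 111 = 3^(3 + 1) + 3^3 + 3; at 4: 4^(4 + 1) + 4^4 + 4 = 1284; next = 1283
base 4: 1283 = 4^(4 + 1) + 4^4 + 3; at 5: 5^(5 + 1) + 5^5 + 3 = 18753; next = 18752
base 5: 18752 = 5^(5 + 1) + 5^5 + 2; at 6: 6^(6 + 1) + 6^6 + 2 = 326594; next = 326593
base 6: 326593 = 6^(6 + 1) + 6^6 + 1; at 7: 7^(7 + 1) + 7^7 + 1 = 6588345; next = 6588344
base 7: 6588344 = 7^(7 + 1) + 7^7; at 8: 8^(8 + 1) + 8^8 = 150994944; next = 150994943

15, 111, 1283, 18752, 326593, 6588344, 150994943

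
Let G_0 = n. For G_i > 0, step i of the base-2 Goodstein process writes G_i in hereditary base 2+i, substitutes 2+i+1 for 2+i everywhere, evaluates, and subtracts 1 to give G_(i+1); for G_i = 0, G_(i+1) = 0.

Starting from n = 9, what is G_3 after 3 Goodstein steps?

9842

(0) 9|_2 = 2^(2 + 1) + 1 ↦ 3^(3 + 1) + 1|_3 = 82 ⇒ 81
(1) 81|_3 = 3^(3 + 1) ↦ 4^(4 + 1)|_4 = 1024 ⇒ 1023
(2) 1023|_4 = 3·4^4 + 3·4^3 + 3·4^2 + 3·4 + 3 ↦ 3·5^5 + 3·5^3 + 3·5^2 + 3·5 + 3|_5 = 9843 ⇒ 9842
(3) 9842|_5 = 3·5^5 + 3·5^3 + 3·5^2 + 3·5 + 2 ↦ 3·6^6 + 3·6^3 + 3·6^2 + 3·6 + 2|_6 = 140744 ⇒ 140743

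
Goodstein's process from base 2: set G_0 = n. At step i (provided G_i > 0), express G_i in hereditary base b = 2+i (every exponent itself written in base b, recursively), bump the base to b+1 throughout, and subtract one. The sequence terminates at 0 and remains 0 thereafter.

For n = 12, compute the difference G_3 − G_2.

14620

12 —HB2→ 2^(2 + 1) + 2^2 —bump→ 3^(3 + 1) + 3^3 = 108 —(−1)→ 107
107 —HB3→ 3^(3 + 1) + 2·3^2 + 2·3 + 2 —bump→ 4^(4 + 1) + 2·4^2 + 2·4 + 2 = 1066 —(−1)→ 1065
1065 —HB4→ 4^(4 + 1) + 2·4^2 + 2·4 + 1 —bump→ 5^(5 + 1) + 2·5^2 + 2·5 + 1 = 15686 —(−1)→ 15685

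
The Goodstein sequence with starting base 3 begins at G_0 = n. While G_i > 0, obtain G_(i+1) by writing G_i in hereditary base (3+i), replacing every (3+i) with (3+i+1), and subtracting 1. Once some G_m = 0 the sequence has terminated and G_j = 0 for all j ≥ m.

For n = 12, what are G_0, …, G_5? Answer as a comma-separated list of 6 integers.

G_0=12  [base 3] 3^2 + 3  →[3↦4]→  4^2 + 4 = 20  −1 ⇒ G_1=19
G_1=19  [base 4] 4^2 + 3  →[4↦5]→  5^2 + 3 = 28  −1 ⇒ G_2=27
G_2=27  [base 5] 5^2 + 2  →[5↦6]→  6^2 + 2 = 38  −1 ⇒ G_3=37
G_3=37  [base 6] 6^2 + 1  →[6↦7]→  7^2 + 1 = 50  −1 ⇒ G_4=49
G_4=49  [base 7] 7^2  →[7↦8]→  8^2 = 64  −1 ⇒ G_5=63

12, 19, 27, 37, 49, 63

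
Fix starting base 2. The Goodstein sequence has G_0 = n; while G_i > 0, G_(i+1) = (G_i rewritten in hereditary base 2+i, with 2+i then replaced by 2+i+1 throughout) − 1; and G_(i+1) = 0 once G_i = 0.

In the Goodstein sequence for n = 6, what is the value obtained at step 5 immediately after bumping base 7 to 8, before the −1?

(0) 6|_2 = 2^2 + 2 ↦ 3^3 + 3|_3 = 30 ⇒ 29
(1) 29|_3 = 3^3 + 2 ↦ 4^4 + 2|_4 = 258 ⇒ 257
(2) 257|_4 = 4^4 + 1 ↦ 5^5 + 1|_5 = 3126 ⇒ 3125
(3) 3125|_5 = 5^5 ↦ 6^6|_6 = 46656 ⇒ 46655
(4) 46655|_6 = 5·6^5 + 5·6^4 + 5·6^3 + 5·6^2 + 5·6 + 5 ↦ 5·7^5 + 5·7^4 + 5·7^3 + 5·7^2 + 5·7 + 5|_7 = 98040 ⇒ 98039
(5) 98039|_7 = 5·7^5 + 5·7^4 + 5·7^3 + 5·7^2 + 5·7 + 4 ↦ 5·8^5 + 5·8^4 + 5·8^3 + 5·8^2 + 5·8 + 4|_8 = 187244 ⇒ 187243

187244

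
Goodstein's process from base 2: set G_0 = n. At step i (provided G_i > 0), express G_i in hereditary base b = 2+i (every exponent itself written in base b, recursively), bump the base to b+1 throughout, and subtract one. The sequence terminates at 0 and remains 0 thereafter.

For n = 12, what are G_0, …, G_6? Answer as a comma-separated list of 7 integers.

(0) 12|_2 = 2^(2 + 1) + 2^2 ↦ 3^(3 + 1) + 3^3|_3 = 108 ⇒ 107
(1) 107|_3 = 3^(3 + 1) + 2·3^2 + 2·3 + 2 ↦ 4^(4 + 1) + 2·4^2 + 2·4 + 2|_4 = 1066 ⇒ 1065
(2) 1065|_4 = 4^(4 + 1) + 2·4^2 + 2·4 + 1 ↦ 5^(5 + 1) + 2·5^2 + 2·5 + 1|_5 = 15686 ⇒ 15685
(3) 15685|_5 = 5^(5 + 1) + 2·5^2 + 2·5 ↦ 6^(6 + 1) + 2·6^2 + 2·6|_6 = 280020 ⇒ 280019
(4) 280019|_6 = 6^(6 + 1) + 2·6^2 + 6 + 5 ↦ 7^(7 + 1) + 2·7^2 + 7 + 5|_7 = 5764911 ⇒ 5764910
(5) 5764910|_7 = 7^(7 + 1) + 2·7^2 + 7 + 4 ↦ 8^(8 + 1) + 2·8^2 + 8 + 4|_8 = 134217868 ⇒ 134217867

12, 107, 1065, 15685, 280019, 5764910, 134217867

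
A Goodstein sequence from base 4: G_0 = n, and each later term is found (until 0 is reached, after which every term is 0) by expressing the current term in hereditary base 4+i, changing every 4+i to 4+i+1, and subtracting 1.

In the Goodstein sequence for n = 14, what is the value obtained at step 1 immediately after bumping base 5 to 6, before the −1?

19

14 —HB4→ 3·4 + 2 —bump→ 3·5 + 2 = 17 —(−1)→ 16
16 —HB5→ 3·5 + 1 —bump→ 3·6 + 1 = 19 —(−1)→ 18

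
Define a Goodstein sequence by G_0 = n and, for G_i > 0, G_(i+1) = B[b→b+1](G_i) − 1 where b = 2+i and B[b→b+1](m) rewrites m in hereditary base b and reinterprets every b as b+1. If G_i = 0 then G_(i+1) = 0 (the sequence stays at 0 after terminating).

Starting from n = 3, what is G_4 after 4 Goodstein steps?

1

G_0 = 3. HB_2(3) = 2 + 1. Bump = 4. G_1 = 3.
G_1 = 3. HB_3(3) = 3. Bump = 4. G_2 = 3.
G_2 = 3. HB_4(3) = 3. Bump = 3. G_3 = 2.
G_3 = 2. HB_5(2) = 2. Bump = 2. G_4 = 1.
G_4 = 1. HB_6(1) = 1. Bump = 1. G_5 = 0.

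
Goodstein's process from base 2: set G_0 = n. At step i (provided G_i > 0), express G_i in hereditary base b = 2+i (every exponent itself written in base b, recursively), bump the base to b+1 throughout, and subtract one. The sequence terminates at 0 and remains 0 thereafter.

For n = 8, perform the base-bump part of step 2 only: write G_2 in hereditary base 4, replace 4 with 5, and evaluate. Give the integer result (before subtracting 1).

6311

[0] 8 ≡ 2^(2 + 1) (base 2). Lift 3: 81. −1: 80.
[1] 80 ≡ 2·3^3 + 2·3^2 + 2·3 + 2 (base 3). Lift 4: 554. −1: 553.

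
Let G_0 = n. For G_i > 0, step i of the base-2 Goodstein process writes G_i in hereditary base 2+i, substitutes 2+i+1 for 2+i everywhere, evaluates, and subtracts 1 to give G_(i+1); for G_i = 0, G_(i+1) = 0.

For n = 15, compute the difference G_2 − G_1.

1172

15 —HB2→ 2^(2 + 1) + 2^2 + 2 + 1 —bump→ 3^(3 + 1) + 3^3 + 3 + 1 = 112 —(−1)→ 111
111 —HB3→ 3^(3 + 1) + 3^3 + 3 —bump→ 4^(4 + 1) + 4^4 + 4 = 1284 —(−1)→ 1283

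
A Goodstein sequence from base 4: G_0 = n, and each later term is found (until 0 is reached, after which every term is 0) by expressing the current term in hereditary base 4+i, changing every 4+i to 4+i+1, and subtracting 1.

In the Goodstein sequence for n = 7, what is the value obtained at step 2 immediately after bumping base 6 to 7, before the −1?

i=0: 7 = 4 + 3 (b=4); 4→5: 5 + 3 = 8; 8−1 = 7
i=1: 7 = 5 + 2 (b=5); 5→6: 6 + 2 = 8; 8−1 = 7
i=2: 7 = 6 + 1 (b=6); 6→7: 7 + 1 = 8; 8−1 = 7

8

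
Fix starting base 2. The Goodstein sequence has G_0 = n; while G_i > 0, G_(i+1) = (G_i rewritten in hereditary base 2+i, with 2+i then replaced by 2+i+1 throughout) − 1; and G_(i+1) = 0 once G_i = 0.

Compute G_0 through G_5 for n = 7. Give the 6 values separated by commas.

7 —HB2→ 2^2 + 2 + 1 —bump→ 3^3 + 3 + 1 = 31 —(−1)→ 30
30 —HB3→ 3^3 + 3 —bump→ 4^4 + 4 = 260 —(−1)→ 259
259 —HB4→ 4^4 + 3 —bump→ 5^5 + 3 = 3128 —(−1)→ 3127
3127 —HB5→ 5^5 + 2 —bump→ 6^6 + 2 = 46658 —(−1)→ 46657
46657 —HB6→ 6^6 + 1 —bump→ 7^7 + 1 = 823544 —(−1)→ 823543

7, 30, 259, 3127, 46657, 823543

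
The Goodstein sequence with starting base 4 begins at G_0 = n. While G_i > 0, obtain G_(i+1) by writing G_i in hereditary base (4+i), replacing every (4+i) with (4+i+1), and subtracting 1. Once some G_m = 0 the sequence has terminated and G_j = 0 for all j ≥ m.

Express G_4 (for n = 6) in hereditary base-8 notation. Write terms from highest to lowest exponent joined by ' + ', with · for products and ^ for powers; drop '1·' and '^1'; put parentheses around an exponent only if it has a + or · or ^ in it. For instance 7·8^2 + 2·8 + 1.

base 4: 6 = 4 + 2; at 5: 5 + 2 = 7; next = 6
base 5: 6 = 5 + 1; at 6: 6 + 1 = 7; next = 6
base 6: 6 = 6; at 7: 7 = 7; next = 6
base 7: 6 = 6; at 8: 6 = 6; next = 5

5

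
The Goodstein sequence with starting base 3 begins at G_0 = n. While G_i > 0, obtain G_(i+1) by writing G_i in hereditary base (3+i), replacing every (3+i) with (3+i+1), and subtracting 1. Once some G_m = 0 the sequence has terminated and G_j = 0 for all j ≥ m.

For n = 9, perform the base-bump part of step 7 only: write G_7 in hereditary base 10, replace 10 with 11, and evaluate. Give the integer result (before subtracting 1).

step 0: 9 = 3^2; sub 4 for 3: 4^2; = 16; G_1 = 16−1 = 15
step 1: 15 = 3·4 + 3; sub 5 for 4: 3·5 + 3; = 18; G_2 = 18−1 = 17
step 2: 17 = 3·5 + 2; sub 6 for 5: 3·6 + 2; = 20; G_3 = 20−1 = 19
step 3: 19 = 3·6 + 1; sub 7 for 6: 3·7 + 1; = 22; G_4 = 22−1 = 21
step 4: 21 = 3·7; sub 8 for 7: 3·8; = 24; G_5 = 24−1 = 23
step 5: 23 = 2·8 + 7; sub 9 for 8: 2·9 + 7; = 25; G_6 = 25−1 = 24
step 6: 24 = 2·9 + 6; sub 10 for 9: 2·10 + 6; = 26; G_7 = 26−1 = 25
step 7: 25 = 2·10 + 5; sub 11 for 10: 2·11 + 5; = 27; G_8 = 27−1 = 26

27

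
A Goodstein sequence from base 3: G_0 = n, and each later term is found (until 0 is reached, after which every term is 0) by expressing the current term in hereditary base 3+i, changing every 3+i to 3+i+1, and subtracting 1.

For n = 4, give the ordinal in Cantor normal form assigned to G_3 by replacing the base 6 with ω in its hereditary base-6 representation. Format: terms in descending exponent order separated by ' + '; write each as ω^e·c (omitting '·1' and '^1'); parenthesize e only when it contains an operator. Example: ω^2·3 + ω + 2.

3

G_0=4  [base 3] 3 + 1  →[3↦4]→  4 + 1 = 5  −1 ⇒ G_1=4
G_1=4  [base 4] 4  →[4↦5]→  5 = 5  −1 ⇒ G_2=4
G_2=4  [base 5] 4  →[5↦6]→  4 = 4  −1 ⇒ G_3=3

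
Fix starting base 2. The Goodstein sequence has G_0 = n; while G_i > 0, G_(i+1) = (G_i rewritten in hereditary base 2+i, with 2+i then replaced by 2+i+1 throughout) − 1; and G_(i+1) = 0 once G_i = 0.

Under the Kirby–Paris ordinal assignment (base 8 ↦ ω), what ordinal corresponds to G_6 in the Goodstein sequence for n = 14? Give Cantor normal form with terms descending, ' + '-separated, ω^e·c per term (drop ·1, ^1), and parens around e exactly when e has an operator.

step 0: 14 = 2^(2 + 1) + 2^2 + 2; sub 3 for 2: 3^(3 + 1) + 3^3 + 3; = 111; G_1 = 111−1 = 110
step 1: 110 = 3^(3 + 1) + 3^3 + 2; sub 4 for 3: 4^(4 + 1) + 4^4 + 2; = 1282; G_2 = 1282−1 = 1281
step 2: 1281 = 4^(4 + 1) + 4^4 + 1; sub 5 for 4: 5^(5 + 1) + 5^5 + 1; = 18751; G_3 = 18751−1 = 18750
step 3: 18750 = 5^(5 + 1) + 5^5; sub 6 for 5: 6^(6 + 1) + 6^6; = 326592; G_4 = 326592−1 = 326591
step 4: 326591 = 6^(6 + 1) + 5·6^5 + 5·6^4 + 5·6^3 + 5·6^2 + 5·6 + 5; sub 7 for 6: 7^(7 + 1) + 5·7^5 + 5·7^4 + 5·7^3 + 5·7^2 + 5·7 + 5; = 5862841; G_5 = 5862841−1 = 5862840
step 5: 5862840 = 7^(7 + 1) + 5·7^5 + 5·7^4 + 5·7^3 + 5·7^2 + 5·7 + 4; sub 8 for 7: 8^(8 + 1) + 5·8^5 + 5·8^4 + 5·8^3 + 5·8^2 + 5·8 + 4; = 134404972; G_6 = 134404972−1 = 134404971
step 6: 134404971 = 8^(8 + 1) + 5·8^5 + 5·8^4 + 5·8^3 + 5·8^2 + 5·8 + 3; sub 9 for 8: 9^(9 + 1) + 5·9^5 + 5·9^4 + 5·9^3 + 5·9^2 + 5·9 + 3; = 3487116549; G_7 = 3487116549−1 = 3487116548

ω^(ω + 1) + ω^5·5 + ω^4·5 + ω^3·5 + ω^2·5 + ω·5 + 3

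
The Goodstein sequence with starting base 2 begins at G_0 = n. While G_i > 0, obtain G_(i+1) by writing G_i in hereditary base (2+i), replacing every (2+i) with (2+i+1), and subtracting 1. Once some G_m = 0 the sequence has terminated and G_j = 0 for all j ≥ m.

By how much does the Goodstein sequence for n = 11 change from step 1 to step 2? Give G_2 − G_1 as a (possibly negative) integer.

943

11 —HB2→ 2^(2 + 1) + 2 + 1 —bump→ 3^(3 + 1) + 3 + 1 = 85 —(−1)→ 84
84 —HB3→ 3^(3 + 1) + 3 —bump→ 4^(4 + 1) + 4 = 1028 —(−1)→ 1027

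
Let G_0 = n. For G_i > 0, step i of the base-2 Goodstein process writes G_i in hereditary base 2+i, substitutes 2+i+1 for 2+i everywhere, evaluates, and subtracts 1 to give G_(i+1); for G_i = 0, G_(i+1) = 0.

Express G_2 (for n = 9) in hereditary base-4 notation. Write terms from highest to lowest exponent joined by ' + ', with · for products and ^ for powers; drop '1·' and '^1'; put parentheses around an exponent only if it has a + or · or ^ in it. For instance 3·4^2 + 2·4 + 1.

3·4^4 + 3·4^3 + 3·4^2 + 3·4 + 3

i=0: 9 = 2^(2 + 1) + 1 (b=2); 2→3: 3^(3 + 1) + 1 = 82; 82−1 = 81
i=1: 81 = 3^(3 + 1) (b=3); 3→4: 4^(4 + 1) = 1024; 1024−1 = 1023
i=2: 1023 = 3·4^4 + 3·4^3 + 3·4^2 + 3·4 + 3 (b=4); 4→5: 3·5^5 + 3·5^3 + 3·5^2 + 3·5 + 3 = 9843; 9843−1 = 9842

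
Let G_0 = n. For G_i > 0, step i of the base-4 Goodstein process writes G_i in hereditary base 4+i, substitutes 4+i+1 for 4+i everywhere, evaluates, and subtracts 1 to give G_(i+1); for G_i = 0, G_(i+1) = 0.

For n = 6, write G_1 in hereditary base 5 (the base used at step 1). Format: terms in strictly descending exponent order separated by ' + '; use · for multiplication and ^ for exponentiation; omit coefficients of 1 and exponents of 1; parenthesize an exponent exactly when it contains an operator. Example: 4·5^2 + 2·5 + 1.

i=0: 6 = 4 + 2 (b=4); 4→5: 5 + 2 = 7; 7−1 = 6
i=1: 6 = 5 + 1 (b=5); 5→6: 6 + 1 = 7; 7−1 = 6

5 + 1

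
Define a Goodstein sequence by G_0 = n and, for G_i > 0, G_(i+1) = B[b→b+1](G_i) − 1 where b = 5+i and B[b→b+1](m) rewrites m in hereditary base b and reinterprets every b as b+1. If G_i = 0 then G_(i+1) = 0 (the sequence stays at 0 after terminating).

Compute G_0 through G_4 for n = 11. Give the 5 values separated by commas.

11, 12, 13, 13, 13

base 5: 11 = 2·5 + 1; at 6: 2·6 + 1 = 13; next = 12
base 6: 12 = 2·6; at 7: 2·7 = 14; next = 13
base 7: 13 = 7 + 6; at 8: 8 + 6 = 14; next = 13
base 8: 13 = 8 + 5; at 9: 9 + 5 = 14; next = 13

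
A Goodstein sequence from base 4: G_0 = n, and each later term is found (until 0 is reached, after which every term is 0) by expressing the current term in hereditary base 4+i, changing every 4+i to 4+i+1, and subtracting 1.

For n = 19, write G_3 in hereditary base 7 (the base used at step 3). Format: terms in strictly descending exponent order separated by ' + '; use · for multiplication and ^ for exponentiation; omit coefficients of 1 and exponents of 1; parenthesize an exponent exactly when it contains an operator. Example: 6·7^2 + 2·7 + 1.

7^2

G_0 = 19. HB_4(19) = 4^2 + 3. Bump = 28. G_1 = 27.
G_1 = 27. HB_5(27) = 5^2 + 2. Bump = 38. G_2 = 37.
G_2 = 37. HB_6(37) = 6^2 + 1. Bump = 50. G_3 = 49.
G_3 = 49. HB_7(49) = 7^2. Bump = 64. G_4 = 63.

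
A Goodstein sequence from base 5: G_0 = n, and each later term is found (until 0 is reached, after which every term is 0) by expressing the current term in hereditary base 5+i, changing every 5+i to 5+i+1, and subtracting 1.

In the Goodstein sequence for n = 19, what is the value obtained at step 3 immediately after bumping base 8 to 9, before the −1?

[0] 19 ≡ 3·5 + 4 (base 5). Lift 6: 22. −1: 21.
[1] 21 ≡ 3·6 + 3 (base 6). Lift 7: 24. −1: 23.
[2] 23 ≡ 3·7 + 2 (base 7). Lift 8: 26. −1: 25.
[3] 25 ≡ 3·8 + 1 (base 8). Lift 9: 28. −1: 27.

28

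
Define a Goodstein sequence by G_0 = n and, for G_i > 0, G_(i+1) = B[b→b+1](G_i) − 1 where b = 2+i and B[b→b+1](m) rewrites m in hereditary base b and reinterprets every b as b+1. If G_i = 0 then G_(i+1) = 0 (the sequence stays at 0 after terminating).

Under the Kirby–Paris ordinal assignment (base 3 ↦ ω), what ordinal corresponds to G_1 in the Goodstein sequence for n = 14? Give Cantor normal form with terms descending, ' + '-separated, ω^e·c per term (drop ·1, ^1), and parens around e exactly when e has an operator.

ω^(ω + 1) + ω^ω + 2

i=0: 14 = 2^(2 + 1) + 2^2 + 2 (b=2); 2→3: 3^(3 + 1) + 3^3 + 3 = 111; 111−1 = 110
i=1: 110 = 3^(3 + 1) + 3^3 + 2 (b=3); 3→4: 4^(4 + 1) + 4^4 + 2 = 1282; 1282−1 = 1281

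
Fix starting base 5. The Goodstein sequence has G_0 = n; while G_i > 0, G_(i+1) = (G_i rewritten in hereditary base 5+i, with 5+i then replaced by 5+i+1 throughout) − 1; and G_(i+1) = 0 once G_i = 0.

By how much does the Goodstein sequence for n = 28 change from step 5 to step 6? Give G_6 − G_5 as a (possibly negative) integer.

7

G_0=28  [base 5] 5^2 + 3  →[5↦6]→  6^2 + 3 = 39  −1 ⇒ G_1=38
G_1=38  [base 6] 6^2 + 2  →[6↦7]→  7^2 + 2 = 51  −1 ⇒ G_2=50
G_2=50  [base 7] 7^2 + 1  →[7↦8]→  8^2 + 1 = 65  −1 ⇒ G_3=64
G_3=64  [base 8] 8^2  →[8↦9]→  9^2 = 81  −1 ⇒ G_4=80
G_4=80  [base 9] 8·9 + 8  →[9↦10]→  8·10 + 8 = 88  −1 ⇒ G_5=87
G_5=87  [base 10] 8·10 + 7  →[10↦11]→  8·11 + 7 = 95  −1 ⇒ G_6=94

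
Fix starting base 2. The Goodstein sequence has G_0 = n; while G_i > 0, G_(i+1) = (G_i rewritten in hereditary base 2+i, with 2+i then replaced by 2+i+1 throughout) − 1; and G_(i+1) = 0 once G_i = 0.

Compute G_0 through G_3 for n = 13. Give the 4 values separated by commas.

13, 108, 1279, 16092

13 —HB2→ 2^(2 + 1) + 2^2 + 1 —bump→ 3^(3 + 1) + 3^3 + 1 = 109 —(−1)→ 108
108 —HB3→ 3^(3 + 1) + 3^3 —bump→ 4^(4 + 1) + 4^4 = 1280 —(−1)→ 1279
1279 —HB4→ 4^(4 + 1) + 3·4^3 + 3·4^2 + 3·4 + 3 —bump→ 5^(5 + 1) + 3·5^3 + 3·5^2 + 3·5 + 3 = 16093 —(−1)→ 16092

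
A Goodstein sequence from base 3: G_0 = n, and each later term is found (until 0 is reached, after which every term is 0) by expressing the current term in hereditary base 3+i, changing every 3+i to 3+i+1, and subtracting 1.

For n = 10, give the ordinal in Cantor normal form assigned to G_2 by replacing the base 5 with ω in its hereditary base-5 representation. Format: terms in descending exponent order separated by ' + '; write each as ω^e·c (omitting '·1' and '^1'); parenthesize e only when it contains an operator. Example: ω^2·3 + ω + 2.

base 3: 10 = 3^2 + 1; at 4: 4^2 + 1 = 17; next = 16
base 4: 16 = 4^2; at 5: 5^2 = 25; next = 24
base 5: 24 = 4·5 + 4; at 6: 4·6 + 4 = 28; next = 27

ω·4 + 4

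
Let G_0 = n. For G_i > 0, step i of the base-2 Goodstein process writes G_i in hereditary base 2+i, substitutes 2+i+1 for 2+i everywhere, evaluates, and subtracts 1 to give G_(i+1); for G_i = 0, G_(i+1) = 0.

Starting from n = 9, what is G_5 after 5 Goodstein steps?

2471826

base 2: 9 = 2^(2 + 1) + 1; at 3: 3^(3 + 1) + 1 = 82; next = 81
base 3: 81 = 3^(3 + 1); at 4: 4^(4 + 1) = 1024; next = 1023
base 4: 1023 = 3·4^4 + 3·4^3 + 3·4^2 + 3·4 + 3; at 5: 3·5^5 + 3·5^3 + 3·5^2 + 3·5 + 3 = 9843; next = 9842
base 5: 9842 = 3·5^5 + 3·5^3 + 3·5^2 + 3·5 + 2; at 6: 3·6^6 + 3·6^3 + 3·6^2 + 3·6 + 2 = 140744; next = 140743
base 6: 140743 = 3·6^6 + 3·6^3 + 3·6^2 + 3·6 + 1; at 7: 3·7^7 + 3·7^3 + 3·7^2 + 3·7 + 1 = 2471827; next = 2471826
base 7: 2471826 = 3·7^7 + 3·7^3 + 3·7^2 + 3·7; at 8: 3·8^8 + 3·8^3 + 3·8^2 + 3·8 = 50333400; next = 50333399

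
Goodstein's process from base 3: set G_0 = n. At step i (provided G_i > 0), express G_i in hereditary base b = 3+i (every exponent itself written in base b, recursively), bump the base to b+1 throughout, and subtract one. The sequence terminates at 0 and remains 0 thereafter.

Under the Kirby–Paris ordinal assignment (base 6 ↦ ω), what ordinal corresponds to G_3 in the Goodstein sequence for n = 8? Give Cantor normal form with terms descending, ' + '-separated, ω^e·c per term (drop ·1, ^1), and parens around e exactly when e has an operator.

i=0: 8 = 2·3 + 2 (b=3); 3→4: 2·4 + 2 = 10; 10−1 = 9
i=1: 9 = 2·4 + 1 (b=4); 4→5: 2·5 + 1 = 11; 11−1 = 10
i=2: 10 = 2·5 (b=5); 5→6: 2·6 = 12; 12−1 = 11
i=3: 11 = 6 + 5 (b=6); 6→7: 7 + 5 = 12; 12−1 = 11

ω + 5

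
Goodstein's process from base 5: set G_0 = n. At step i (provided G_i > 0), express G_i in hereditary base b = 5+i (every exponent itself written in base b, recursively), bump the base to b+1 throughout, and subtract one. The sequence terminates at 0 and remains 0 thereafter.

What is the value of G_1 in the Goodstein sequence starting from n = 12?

step 0: 12 = 2·5 + 2; sub 6 for 5: 2·6 + 2; = 14; G_1 = 14−1 = 13
step 1: 13 = 2·6 + 1; sub 7 for 6: 2·7 + 1; = 15; G_2 = 15−1 = 14

13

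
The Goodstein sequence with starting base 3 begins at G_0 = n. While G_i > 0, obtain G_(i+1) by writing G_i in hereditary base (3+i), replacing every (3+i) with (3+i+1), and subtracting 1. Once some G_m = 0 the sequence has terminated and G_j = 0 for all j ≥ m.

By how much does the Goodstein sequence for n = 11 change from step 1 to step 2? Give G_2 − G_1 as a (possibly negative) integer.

base 3: 11 = 3^2 + 2; at 4: 4^2 + 2 = 18; next = 17
base 4: 17 = 4^2 + 1; at 5: 5^2 + 1 = 26; next = 25

8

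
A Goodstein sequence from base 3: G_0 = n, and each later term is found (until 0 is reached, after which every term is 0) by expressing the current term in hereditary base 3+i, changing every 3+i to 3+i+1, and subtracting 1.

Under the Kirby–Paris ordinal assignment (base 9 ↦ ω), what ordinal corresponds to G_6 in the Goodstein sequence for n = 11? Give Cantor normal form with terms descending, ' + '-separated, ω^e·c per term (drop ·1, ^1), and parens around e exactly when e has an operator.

ω·5 + 2

G_0=11  [base 3] 3^2 + 2  →[3↦4]→  4^2 + 2 = 18  −1 ⇒ G_1=17
G_1=17  [base 4] 4^2 + 1  →[4↦5]→  5^2 + 1 = 26  −1 ⇒ G_2=25
G_2=25  [base 5] 5^2  →[5↦6]→  6^2 = 36  −1 ⇒ G_3=35
G_3=35  [base 6] 5·6 + 5  →[6↦7]→  5·7 + 5 = 40  −1 ⇒ G_4=39
G_4=39  [base 7] 5·7 + 4  →[7↦8]→  5·8 + 4 = 44  −1 ⇒ G_5=43
G_5=43  [base 8] 5·8 + 3  →[8↦9]→  5·9 + 3 = 48  −1 ⇒ G_6=47
G_6=47  [base 9] 5·9 + 2  →[9↦10]→  5·10 + 2 = 52  −1 ⇒ G_7=51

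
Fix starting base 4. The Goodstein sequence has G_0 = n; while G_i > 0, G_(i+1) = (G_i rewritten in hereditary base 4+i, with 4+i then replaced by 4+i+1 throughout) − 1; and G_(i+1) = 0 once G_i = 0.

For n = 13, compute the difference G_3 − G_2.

13 —HB4→ 3·4 + 1 —bump→ 3·5 + 1 = 16 —(−1)→ 15
15 —HB5→ 3·5 —bump→ 3·6 = 18 —(−1)→ 17
17 —HB6→ 2·6 + 5 —bump→ 2·7 + 5 = 19 —(−1)→ 18

1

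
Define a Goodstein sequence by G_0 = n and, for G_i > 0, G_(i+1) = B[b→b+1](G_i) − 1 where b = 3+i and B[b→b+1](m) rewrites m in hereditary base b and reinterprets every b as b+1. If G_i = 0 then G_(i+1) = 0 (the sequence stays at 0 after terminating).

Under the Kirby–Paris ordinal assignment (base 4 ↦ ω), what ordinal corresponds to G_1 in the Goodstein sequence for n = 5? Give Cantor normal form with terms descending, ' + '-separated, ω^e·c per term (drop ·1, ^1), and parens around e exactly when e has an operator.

ω + 1

[0] 5 ≡ 3 + 2 (base 3). Lift 4: 6. −1: 5.
[1] 5 ≡ 4 + 1 (base 4). Lift 5: 6. −1: 5.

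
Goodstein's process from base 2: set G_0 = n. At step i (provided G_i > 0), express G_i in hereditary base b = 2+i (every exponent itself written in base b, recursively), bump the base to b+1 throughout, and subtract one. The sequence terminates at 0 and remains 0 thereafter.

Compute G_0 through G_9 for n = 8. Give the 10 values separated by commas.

8, 80, 553, 6310, 93395, 1647195, 33554571, 774841151, 20000000211, 570623341475

G_0=8  [base 2] 2^(2 + 1)  →[2↦3]→  3^(3 + 1) = 81  −1 ⇒ G_1=80
G_1=80  [base 3] 2·3^3 + 2·3^2 + 2·3 + 2  →[3↦4]→  2·4^4 + 2·4^2 + 2·4 + 2 = 554  −1 ⇒ G_2=553
G_2=553  [base 4] 2·4^4 + 2·4^2 + 2·4 + 1  →[4↦5]→  2·5^5 + 2·5^2 + 2·5 + 1 = 6311  −1 ⇒ G_3=6310
G_3=6310  [base 5] 2·5^5 + 2·5^2 + 2·5  →[5↦6]→  2·6^6 + 2·6^2 + 2·6 = 93396  −1 ⇒ G_4=93395
G_4=93395  [base 6] 2·6^6 + 2·6^2 + 6 + 5  →[6↦7]→  2·7^7 + 2·7^2 + 7 + 5 = 1647196  −1 ⇒ G_5=1647195
G_5=1647195  [base 7] 2·7^7 + 2·7^2 + 7 + 4  →[7↦8]→  2·8^8 + 2·8^2 + 8 + 4 = 33554572  −1 ⇒ G_6=33554571
G_6=33554571  [base 8] 2·8^8 + 2·8^2 + 8 + 3  →[8↦9]→  2·9^9 + 2·9^2 + 9 + 3 = 774841152  −1 ⇒ G_7=774841151
G_7=774841151  [base 9] 2·9^9 + 2·9^2 + 9 + 2  →[9↦10]→  2·10^10 + 2·10^2 + 10 + 2 = 20000000212  −1 ⇒ G_8=20000000211
G_8=20000000211  [base 10] 2·10^10 + 2·10^2 + 10 + 1  →[10↦11]→  2·11^11 + 2·11^2 + 11 + 1 = 570623341476  −1 ⇒ G_9=570623341475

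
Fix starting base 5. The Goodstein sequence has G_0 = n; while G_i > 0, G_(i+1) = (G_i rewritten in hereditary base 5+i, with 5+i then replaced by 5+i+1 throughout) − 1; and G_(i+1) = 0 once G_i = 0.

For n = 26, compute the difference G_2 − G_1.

12

G_0=26  [base 5] 5^2 + 1  →[5↦6]→  6^2 + 1 = 37  −1 ⇒ G_1=36
G_1=36  [base 6] 6^2  →[6↦7]→  7^2 = 49  −1 ⇒ G_2=48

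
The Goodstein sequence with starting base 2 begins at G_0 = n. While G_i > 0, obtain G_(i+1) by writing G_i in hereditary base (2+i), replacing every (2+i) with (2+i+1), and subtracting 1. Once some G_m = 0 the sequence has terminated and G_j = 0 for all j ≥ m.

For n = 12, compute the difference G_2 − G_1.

958

i=0: 12 = 2^(2 + 1) + 2^2 (b=2); 2→3: 3^(3 + 1) + 3^3 = 108; 108−1 = 107
i=1: 107 = 3^(3 + 1) + 2·3^2 + 2·3 + 2 (b=3); 3→4: 4^(4 + 1) + 2·4^2 + 2·4 + 2 = 1066; 1066−1 = 1065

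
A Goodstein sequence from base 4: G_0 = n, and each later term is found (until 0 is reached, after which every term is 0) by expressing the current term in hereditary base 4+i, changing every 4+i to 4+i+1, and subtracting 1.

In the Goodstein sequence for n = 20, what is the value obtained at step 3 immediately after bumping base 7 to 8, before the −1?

G_0=20  [base 4] 4^2 + 4  →[4↦5]→  5^2 + 5 = 30  −1 ⇒ G_1=29
G_1=29  [base 5] 5^2 + 4  →[5↦6]→  6^2 + 4 = 40  −1 ⇒ G_2=39
G_2=39  [base 6] 6^2 + 3  →[6↦7]→  7^2 + 3 = 52  −1 ⇒ G_3=51
G_3=51  [base 7] 7^2 + 2  →[7↦8]→  8^2 + 2 = 66  −1 ⇒ G_4=65

66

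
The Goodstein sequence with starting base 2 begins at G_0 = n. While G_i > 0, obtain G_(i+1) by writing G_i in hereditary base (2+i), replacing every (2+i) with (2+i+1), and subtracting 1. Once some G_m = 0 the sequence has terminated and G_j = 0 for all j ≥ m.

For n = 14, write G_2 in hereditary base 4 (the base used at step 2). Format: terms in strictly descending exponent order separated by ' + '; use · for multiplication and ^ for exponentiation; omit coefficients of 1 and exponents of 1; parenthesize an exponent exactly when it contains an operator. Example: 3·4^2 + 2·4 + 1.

step 0: 14 = 2^(2 + 1) + 2^2 + 2; sub 3 for 2: 3^(3 + 1) + 3^3 + 3; = 111; G_1 = 111−1 = 110
step 1: 110 = 3^(3 + 1) + 3^3 + 2; sub 4 for 3: 4^(4 + 1) + 4^4 + 2; = 1282; G_2 = 1282−1 = 1281
step 2: 1281 = 4^(4 + 1) + 4^4 + 1; sub 5 for 4: 5^(5 + 1) + 5^5 + 1; = 18751; G_3 = 18751−1 = 18750

4^(4 + 1) + 4^4 + 1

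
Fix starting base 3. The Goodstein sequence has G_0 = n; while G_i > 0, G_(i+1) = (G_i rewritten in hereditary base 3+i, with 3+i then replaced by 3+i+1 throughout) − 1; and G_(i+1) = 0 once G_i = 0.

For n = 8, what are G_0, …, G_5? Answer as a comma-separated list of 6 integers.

G_0 = 8. HB_3(8) = 2·3 + 2. Bump = 10. G_1 = 9.
G_1 = 9. HB_4(9) = 2·4 + 1. Bump = 11. G_2 = 10.
G_2 = 10. HB_5(10) = 2·5. Bump = 12. G_3 = 11.
G_3 = 11. HB_6(11) = 6 + 5. Bump = 12. G_4 = 11.
G_4 = 11. HB_7(11) = 7 + 4. Bump = 12. G_5 = 11.

8, 9, 10, 11, 11, 11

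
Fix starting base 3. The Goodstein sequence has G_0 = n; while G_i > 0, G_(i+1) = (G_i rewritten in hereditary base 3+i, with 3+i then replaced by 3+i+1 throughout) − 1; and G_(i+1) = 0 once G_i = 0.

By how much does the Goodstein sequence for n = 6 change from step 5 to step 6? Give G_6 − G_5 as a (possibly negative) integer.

-1

(0) 6|_3 = 2·3 ↦ 2·4|_4 = 8 ⇒ 7
(1) 7|_4 = 4 + 3 ↦ 5 + 3|_5 = 8 ⇒ 7
(2) 7|_5 = 5 + 2 ↦ 6 + 2|_6 = 8 ⇒ 7
(3) 7|_6 = 6 + 1 ↦ 7 + 1|_7 = 8 ⇒ 7
(4) 7|_7 = 7 ↦ 8|_8 = 8 ⇒ 7
(5) 7|_8 = 7 ↦ 7|_9 = 7 ⇒ 6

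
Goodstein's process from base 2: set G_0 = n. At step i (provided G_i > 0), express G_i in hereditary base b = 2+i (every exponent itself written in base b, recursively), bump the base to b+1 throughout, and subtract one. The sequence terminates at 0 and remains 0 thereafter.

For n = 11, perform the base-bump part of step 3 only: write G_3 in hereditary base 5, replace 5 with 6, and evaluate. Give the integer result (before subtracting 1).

279938

(0) 11|_2 = 2^(2 + 1) + 2 + 1 ↦ 3^(3 + 1) + 3 + 1|_3 = 85 ⇒ 84
(1) 84|_3 = 3^(3 + 1) + 3 ↦ 4^(4 + 1) + 4|_4 = 1028 ⇒ 1027
(2) 1027|_4 = 4^(4 + 1) + 3 ↦ 5^(5 + 1) + 3|_5 = 15628 ⇒ 15627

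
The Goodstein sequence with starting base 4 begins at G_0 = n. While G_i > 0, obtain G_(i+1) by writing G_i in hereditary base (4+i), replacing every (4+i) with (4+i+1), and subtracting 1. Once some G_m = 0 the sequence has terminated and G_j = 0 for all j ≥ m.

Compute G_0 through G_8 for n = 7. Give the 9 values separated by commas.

7 —HB4→ 4 + 3 —bump→ 5 + 3 = 8 —(−1)→ 7
7 —HB5→ 5 + 2 —bump→ 6 + 2 = 8 —(−1)→ 7
7 —HB6→ 6 + 1 —bump→ 7 + 1 = 8 —(−1)→ 7
7 —HB7→ 7 —bump→ 8 = 8 —(−1)→ 7
7 —HB8→ 7 —bump→ 7 = 7 —(−1)→ 6
6 —HB9→ 6 —bump→ 6 = 6 —(−1)→ 5
5 —HB10→ 5 —bump→ 5 = 5 —(−1)→ 4
4 —HB11→ 4 —bump→ 4 = 4 —(−1)→ 3

7, 7, 7, 7, 7, 6, 5, 4, 3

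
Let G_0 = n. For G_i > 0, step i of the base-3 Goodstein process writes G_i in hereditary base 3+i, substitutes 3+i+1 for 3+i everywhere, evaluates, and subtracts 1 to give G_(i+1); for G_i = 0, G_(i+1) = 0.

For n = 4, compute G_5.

1

4 —HB3→ 3 + 1 —bump→ 4 + 1 = 5 —(−1)→ 4
4 —HB4→ 4 —bump→ 5 = 5 —(−1)→ 4
4 —HB5→ 4 —bump→ 4 = 4 —(−1)→ 3
3 —HB6→ 3 —bump→ 3 = 3 —(−1)→ 2
2 —HB7→ 2 —bump→ 2 = 2 —(−1)→ 1
1 —HB8→ 1 —bump→ 1 = 1 —(−1)→ 0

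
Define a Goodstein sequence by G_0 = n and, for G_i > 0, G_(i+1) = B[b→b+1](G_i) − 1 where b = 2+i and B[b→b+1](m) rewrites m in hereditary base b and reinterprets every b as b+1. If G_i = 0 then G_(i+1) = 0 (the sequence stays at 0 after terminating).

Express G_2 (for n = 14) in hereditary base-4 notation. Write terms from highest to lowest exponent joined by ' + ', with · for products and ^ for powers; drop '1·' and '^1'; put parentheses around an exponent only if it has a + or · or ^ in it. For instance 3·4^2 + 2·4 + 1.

14 —HB2→ 2^(2 + 1) + 2^2 + 2 —bump→ 3^(3 + 1) + 3^3 + 3 = 111 —(−1)→ 110
110 —HB3→ 3^(3 + 1) + 3^3 + 2 —bump→ 4^(4 + 1) + 4^4 + 2 = 1282 —(−1)→ 1281
1281 —HB4→ 4^(4 + 1) + 4^4 + 1 —bump→ 5^(5 + 1) + 5^5 + 1 = 18751 —(−1)→ 18750

4^(4 + 1) + 4^4 + 1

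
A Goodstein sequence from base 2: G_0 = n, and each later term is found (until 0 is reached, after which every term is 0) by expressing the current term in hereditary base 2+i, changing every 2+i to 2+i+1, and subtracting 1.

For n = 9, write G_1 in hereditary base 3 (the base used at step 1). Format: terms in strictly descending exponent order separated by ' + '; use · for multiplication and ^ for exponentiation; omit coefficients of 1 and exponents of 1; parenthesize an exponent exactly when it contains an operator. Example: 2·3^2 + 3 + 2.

3^(3 + 1)

G_0=9  [base 2] 2^(2 + 1) + 1  →[2↦3]→  3^(3 + 1) + 1 = 82  −1 ⇒ G_1=81
G_1=81  [base 3] 3^(3 + 1)  →[3↦4]→  4^(4 + 1) = 1024  −1 ⇒ G_2=1023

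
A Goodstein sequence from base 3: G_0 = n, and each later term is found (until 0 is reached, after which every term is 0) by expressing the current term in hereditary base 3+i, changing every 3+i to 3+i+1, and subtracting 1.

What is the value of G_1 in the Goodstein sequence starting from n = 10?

(0) 10|_3 = 3^2 + 1 ↦ 4^2 + 1|_4 = 17 ⇒ 16
(1) 16|_4 = 4^2 ↦ 5^2|_5 = 25 ⇒ 24

16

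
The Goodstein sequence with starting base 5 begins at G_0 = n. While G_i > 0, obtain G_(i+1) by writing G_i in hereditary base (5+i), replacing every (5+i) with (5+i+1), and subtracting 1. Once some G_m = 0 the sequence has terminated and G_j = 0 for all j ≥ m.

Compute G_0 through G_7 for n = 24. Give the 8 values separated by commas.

24 —HB5→ 4·5 + 4 —bump→ 4·6 + 4 = 28 —(−1)→ 27
27 —HB6→ 4·6 + 3 —bump→ 4·7 + 3 = 31 —(−1)→ 30
30 —HB7→ 4·7 + 2 —bump→ 4·8 + 2 = 34 —(−1)→ 33
33 —HB8→ 4·8 + 1 —bump→ 4·9 + 1 = 37 —(−1)→ 36
36 —HB9→ 4·9 —bump→ 4·10 = 40 —(−1)→ 39
39 —HB10→ 3·10 + 9 —bump→ 3·11 + 9 = 42 —(−1)→ 41
41 —HB11→ 3·11 + 8 —bump→ 3·12 + 8 = 44 —(−1)→ 43

24, 27, 30, 33, 36, 39, 41, 43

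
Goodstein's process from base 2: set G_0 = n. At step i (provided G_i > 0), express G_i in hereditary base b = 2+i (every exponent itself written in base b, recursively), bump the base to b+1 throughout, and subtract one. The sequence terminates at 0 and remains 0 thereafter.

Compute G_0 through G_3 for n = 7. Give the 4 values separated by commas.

G_0 = 7. HB_2(7) = 2^2 + 2 + 1. Bump = 31. G_1 = 30.
G_1 = 30. HB_3(30) = 3^3 + 3. Bump = 260. G_2 = 259.
G_2 = 259. HB_4(259) = 4^4 + 3. Bump = 3128. G_3 = 3127.

7, 30, 259, 3127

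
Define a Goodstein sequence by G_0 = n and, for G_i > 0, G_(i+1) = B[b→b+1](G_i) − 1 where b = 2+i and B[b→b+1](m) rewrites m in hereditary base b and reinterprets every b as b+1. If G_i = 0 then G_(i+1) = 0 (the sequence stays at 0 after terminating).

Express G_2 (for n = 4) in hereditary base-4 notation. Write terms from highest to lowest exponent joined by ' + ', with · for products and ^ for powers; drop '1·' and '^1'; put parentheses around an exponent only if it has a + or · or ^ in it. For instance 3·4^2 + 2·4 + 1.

4 —HB2→ 2^2 —bump→ 3^3 = 27 —(−1)→ 26
26 —HB3→ 2·3^2 + 2·3 + 2 —bump→ 2·4^2 + 2·4 + 2 = 42 —(−1)→ 41
41 —HB4→ 2·4^2 + 2·4 + 1 —bump→ 2·5^2 + 2·5 + 1 = 61 —(−1)→ 60

2·4^2 + 2·4 + 1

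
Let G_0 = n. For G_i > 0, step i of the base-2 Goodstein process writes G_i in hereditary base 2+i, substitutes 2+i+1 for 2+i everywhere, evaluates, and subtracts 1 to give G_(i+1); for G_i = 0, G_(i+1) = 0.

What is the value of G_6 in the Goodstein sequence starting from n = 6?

step 0: 6 = 2^2 + 2; sub 3 for 2: 3^3 + 3; = 30; G_1 = 30−1 = 29
step 1: 29 = 3^3 + 2; sub 4 for 3: 4^4 + 2; = 258; G_2 = 258−1 = 257
step 2: 257 = 4^4 + 1; sub 5 for 4: 5^5 + 1; = 3126; G_3 = 3126−1 = 3125
step 3: 3125 = 5^5; sub 6 for 5: 6^6; = 46656; G_4 = 46656−1 = 46655
step 4: 46655 = 5·6^5 + 5·6^4 + 5·6^3 + 5·6^2 + 5·6 + 5; sub 7 for 6: 5·7^5 + 5·7^4 + 5·7^3 + 5·7^2 + 5·7 + 5; = 98040; G_5 = 98040−1 = 98039
step 5: 98039 = 5·7^5 + 5·7^4 + 5·7^3 + 5·7^2 + 5·7 + 4; sub 8 for 7: 5·8^5 + 5·8^4 + 5·8^3 + 5·8^2 + 5·8 + 4; = 187244; G_6 = 187244−1 = 187243
step 6: 187243 = 5·8^5 + 5·8^4 + 5·8^3 + 5·8^2 + 5·8 + 3; sub 9 for 8: 5·9^5 + 5·9^4 + 5·9^3 + 5·9^2 + 5·9 + 3; = 332148; G_7 = 332148−1 = 332147

187243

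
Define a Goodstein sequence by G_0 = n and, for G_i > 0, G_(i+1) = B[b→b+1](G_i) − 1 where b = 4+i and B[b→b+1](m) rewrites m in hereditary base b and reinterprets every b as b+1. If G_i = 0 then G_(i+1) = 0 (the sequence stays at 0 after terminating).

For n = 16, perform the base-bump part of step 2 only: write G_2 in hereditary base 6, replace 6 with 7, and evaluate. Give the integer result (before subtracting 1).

31

G_0 = 16. HB_4(16) = 4^2. Bump = 25. G_1 = 24.
G_1 = 24. HB_5(24) = 4·5 + 4. Bump = 28. G_2 = 27.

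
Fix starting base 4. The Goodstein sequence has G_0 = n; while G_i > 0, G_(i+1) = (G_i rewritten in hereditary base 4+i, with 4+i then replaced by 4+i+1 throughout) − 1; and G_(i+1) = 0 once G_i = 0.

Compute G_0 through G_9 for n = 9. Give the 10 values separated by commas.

G_0 = 9. HB_4(9) = 2·4 + 1. Bump = 11. G_1 = 10.
G_1 = 10. HB_5(10) = 2·5. Bump = 12. G_2 = 11.
G_2 = 11. HB_6(11) = 6 + 5. Bump = 12. G_3 = 11.
G_3 = 11. HB_7(11) = 7 + 4. Bump = 12. G_4 = 11.
G_4 = 11. HB_8(11) = 8 + 3. Bump = 12. G_5 = 11.
G_5 = 11. HB_9(11) = 9 + 2. Bump = 12. G_6 = 11.
G_6 = 11. HB_10(11) = 10 + 1. Bump = 12. G_7 = 11.
G_7 = 11. HB_11(11) = 11. Bump = 12. G_8 = 11.
G_8 = 11. HB_12(11) = 11. Bump = 11. G_9 = 10.

9, 10, 11, 11, 11, 11, 11, 11, 11, 10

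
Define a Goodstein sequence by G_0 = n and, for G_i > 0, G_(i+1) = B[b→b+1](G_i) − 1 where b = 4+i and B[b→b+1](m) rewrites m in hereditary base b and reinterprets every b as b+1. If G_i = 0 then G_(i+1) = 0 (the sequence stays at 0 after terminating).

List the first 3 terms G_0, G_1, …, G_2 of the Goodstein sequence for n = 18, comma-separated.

G_0 = 18. HB_4(18) = 4^2 + 2. Bump = 27. G_1 = 26.
G_1 = 26. HB_5(26) = 5^2 + 1. Bump = 37. G_2 = 36.

18, 26, 36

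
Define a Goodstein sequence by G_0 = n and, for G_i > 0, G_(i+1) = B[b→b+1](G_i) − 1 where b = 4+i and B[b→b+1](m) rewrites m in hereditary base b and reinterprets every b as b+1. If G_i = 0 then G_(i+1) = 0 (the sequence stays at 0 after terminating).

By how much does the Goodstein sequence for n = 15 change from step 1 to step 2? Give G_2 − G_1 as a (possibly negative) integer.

[0] 15 ≡ 3·4 + 3 (base 4). Lift 5: 18. −1: 17.
[1] 17 ≡ 3·5 + 2 (base 5). Lift 6: 20. −1: 19.

2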